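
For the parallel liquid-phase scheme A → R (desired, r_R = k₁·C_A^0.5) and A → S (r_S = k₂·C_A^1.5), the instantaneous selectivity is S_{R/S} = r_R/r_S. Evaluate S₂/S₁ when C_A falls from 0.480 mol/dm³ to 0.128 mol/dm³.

S_{R/S} = (k₁/k₂)·C_A⁻¹, so S₂/S₁ = (C_{A,2}/C_{A,1})⁻¹.
= 0.480/0.128 = 3.75.

3.75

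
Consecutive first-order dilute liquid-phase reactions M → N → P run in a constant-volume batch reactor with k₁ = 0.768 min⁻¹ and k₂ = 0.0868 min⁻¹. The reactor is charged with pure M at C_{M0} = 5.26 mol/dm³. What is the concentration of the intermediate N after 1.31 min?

3.12 mol/dm³

Solving the coupled first-order balances gives C_N(t) = [k₁/(k₂−k₁)]·C_{M0}·(e^(−k₁t) − e^(−k₂t)).
e^(−k₁t) = e^(−0.768×1.31) = e^(−1.006) = 0.3656; e^(−k₂t) = e^(−0.1137) = 0.8925.
C_N = 0.768×5.26/(0.0868−0.768) × (0.3656−0.8925) = (-5.930)×(-0.5269) = 3.124 mol/dm³.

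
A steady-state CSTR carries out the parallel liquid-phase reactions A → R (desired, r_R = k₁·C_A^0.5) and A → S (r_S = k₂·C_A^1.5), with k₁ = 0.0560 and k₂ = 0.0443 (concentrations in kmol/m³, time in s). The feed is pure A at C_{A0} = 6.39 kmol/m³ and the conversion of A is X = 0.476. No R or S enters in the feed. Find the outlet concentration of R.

0.834 kmol/m³

Exit C_A = C_{A0}(1−X) = 6.39×0.524 = 3.348 kmol/m³.
A CSTR operates uniformly at the exit composition, giving r_R = 0.1025 and r_S = 0.2714 (each k·C_A^n at C_A = 3.348).
Fraction of consumed A going to R: r_R/(r_R+r_S) = 0.2741.
C_R = 0.2741·C_{A0}·X = 0.2741×6.39×0.476 = 0.834 kmol/m³.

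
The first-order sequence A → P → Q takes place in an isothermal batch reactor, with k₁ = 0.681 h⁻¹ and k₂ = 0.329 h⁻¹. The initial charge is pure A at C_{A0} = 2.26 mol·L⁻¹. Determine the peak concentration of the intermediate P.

1.14 mol·L⁻¹

At the optimum, C_{P,max}/C_{A0} = (k₁/k₂)^[k₂/(k₂−k₁)].
= (0.681/0.329)^(0.329/(0.329−0.681)) = (2.070)^(-0.9347) = 0.5066.
C_{P,max} = 0.5066×2.26 = 1.14 mol·L⁻¹.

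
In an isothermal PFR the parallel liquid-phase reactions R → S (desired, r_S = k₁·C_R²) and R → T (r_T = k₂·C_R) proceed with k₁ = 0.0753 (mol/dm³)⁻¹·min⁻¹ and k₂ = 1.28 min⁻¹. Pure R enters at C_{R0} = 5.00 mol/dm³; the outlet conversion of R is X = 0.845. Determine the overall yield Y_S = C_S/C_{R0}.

0.120

C_R = C_{R0}(1−X) = 0.7750 mol/dm³.
Along a PFR/batch, dC_T/dC_R = −r_T/(r_S+r_T) = −k₂/(k₂+k₁·C_R).
Integrating from C_{R0} to C_R: C_T = (1.28/0.0753)·ln[(1.28+0.0753·5.00)/(1.28+0.0753·0.775)] = 17.00·ln(1.657/1.338) = 3.625 mol/dm³.
Then C_S = (C_{R0}−C_R) − C_T = 4.225 − 3.625 = 0.5998 mol/dm³.
Y_S = C_S/C_{R0} = 0.5998/5.00 = 0.120.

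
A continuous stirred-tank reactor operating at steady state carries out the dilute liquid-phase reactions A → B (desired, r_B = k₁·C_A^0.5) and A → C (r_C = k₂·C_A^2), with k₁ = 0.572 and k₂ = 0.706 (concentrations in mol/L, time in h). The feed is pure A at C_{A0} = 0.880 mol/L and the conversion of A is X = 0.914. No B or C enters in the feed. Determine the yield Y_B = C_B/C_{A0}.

Exit C_A = C_{A0}(1−X) = 0.880×0.0860 = 0.07568 mol/L.
In a CSTR the entire volume is at exit conditions, so r_B = 0.572×0.07568^0.5 = 0.1574 and r_C = 0.706×0.07568^2 = 0.004044.
Fraction of consumed A going to B: r_B/(r_B+r_C) = 0.9749.
C_B = 0.9749·C_{A0}·X = 0.9749×0.880×0.914 = 0.784 mol/L; Y_B = C_B/C_{A0} = 0.891.

0.891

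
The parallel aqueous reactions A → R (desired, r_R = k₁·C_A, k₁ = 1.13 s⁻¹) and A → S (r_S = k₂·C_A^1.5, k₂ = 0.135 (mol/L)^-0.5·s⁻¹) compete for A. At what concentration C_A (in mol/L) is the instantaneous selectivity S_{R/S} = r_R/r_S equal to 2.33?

12.9 mol/L

S_{R/S} = (k₁/k₂)·C_A^-0.5 ⇒ C_A = (S·k₂/k₁)^(-2).
= (2.33×0.135/1.13)^(-2) = (0.2784)^(-2) = 12.9 mol/L.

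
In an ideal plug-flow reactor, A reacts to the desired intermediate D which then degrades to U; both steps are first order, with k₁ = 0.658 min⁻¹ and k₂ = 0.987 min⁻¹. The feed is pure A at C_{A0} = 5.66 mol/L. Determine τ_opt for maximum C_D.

1.23 min

Setting dC_D/dτ = 0 gives τ_opt = ln(k₂/k₁)/(k₂−k₁).
= ln(0.987/0.658)/(0.987−0.658) = ln(1.500)/0.3290 = 0.4055/0.3290 = 1.23 min.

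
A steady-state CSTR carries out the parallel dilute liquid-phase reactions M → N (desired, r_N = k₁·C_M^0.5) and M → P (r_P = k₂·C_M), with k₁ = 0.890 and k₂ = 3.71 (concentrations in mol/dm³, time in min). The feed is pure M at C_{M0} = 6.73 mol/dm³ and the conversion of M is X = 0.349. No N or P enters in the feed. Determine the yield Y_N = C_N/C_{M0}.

Exit C_M = C_{M0}(1−X) = 6.73×0.651 = 4.381 mol/dm³.
Rates in a CSTR are evaluated at the outlet concentration: r_N = 0.890×4.381^0.5 = 1.863, r_P = 3.71×4.381 = 16.25.
Fraction of consumed M going to N: r_N/(r_N+r_P) = 0.1028.
C_N = 0.1028·C_{M0}·X = 0.1028×6.73×0.349 = 0.242 mol/dm³; Y_N = C_N/C_{M0} = 0.0359.

0.0359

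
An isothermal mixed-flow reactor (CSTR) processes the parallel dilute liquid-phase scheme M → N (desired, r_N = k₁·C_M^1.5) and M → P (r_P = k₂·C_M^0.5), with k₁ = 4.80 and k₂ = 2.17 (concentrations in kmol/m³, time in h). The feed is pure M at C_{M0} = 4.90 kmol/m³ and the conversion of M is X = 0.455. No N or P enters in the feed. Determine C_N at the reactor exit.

1.91 kmol/m³

Exit C_M = C_{M0}(1−X) = 4.90×0.545 = 2.670 kmol/m³.
Rates in a CSTR are evaluated at the outlet concentration: r_N = 4.80×2.670^1.5 = 20.95, r_P = 2.17×2.670^0.5 = 3.546.
Fraction of consumed M going to N: r_N/(r_N+r_P) = 0.8552.
C_N = 0.8552·C_{M0}·X = 0.8552×4.90×0.455 = 1.91 kmol/m³.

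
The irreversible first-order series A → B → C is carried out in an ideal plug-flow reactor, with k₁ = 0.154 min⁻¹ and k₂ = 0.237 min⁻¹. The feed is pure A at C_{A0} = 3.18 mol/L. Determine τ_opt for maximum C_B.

5.19 min

The intermediate peaks when r₁ = r₂, i.e. k₁e^(−k₁τ) = k₂e^(−k₂τ), giving τ_opt = ln(k₂/k₁)/(k₂−k₁).
= ln(0.237/0.154)/(0.237−0.154) = ln(1.539)/0.08300 = 0.4311/0.08300 = 5.19 min.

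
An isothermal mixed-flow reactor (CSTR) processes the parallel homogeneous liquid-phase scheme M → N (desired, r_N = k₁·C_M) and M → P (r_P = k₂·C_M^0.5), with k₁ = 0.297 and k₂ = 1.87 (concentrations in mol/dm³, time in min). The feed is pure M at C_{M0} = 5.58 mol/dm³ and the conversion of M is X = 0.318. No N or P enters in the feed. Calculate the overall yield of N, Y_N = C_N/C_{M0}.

0.0752

Exit C_M = C_{M0}(1−X) = 5.58×0.682 = 3.806 mol/dm³.
A CSTR operates uniformly at the exit composition, giving r_N = 1.130 and r_P = 3.648 (each k·C_M^n at C_M = 3.806).
Fraction of consumed M going to N: r_N/(r_N+r_P) = 0.2365.
C_N = 0.2365·C_{M0}·X = 0.2365×5.58×0.318 = 0.420 mol/dm³; Y_N = C_N/C_{M0} = 0.0752.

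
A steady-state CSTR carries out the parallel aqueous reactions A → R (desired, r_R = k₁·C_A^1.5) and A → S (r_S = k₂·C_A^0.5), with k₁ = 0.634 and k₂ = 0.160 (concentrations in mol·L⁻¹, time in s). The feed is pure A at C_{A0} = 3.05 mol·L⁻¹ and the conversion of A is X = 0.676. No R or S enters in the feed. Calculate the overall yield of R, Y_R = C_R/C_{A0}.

0.538

Exit C_A = C_{A0}(1−X) = 3.05×0.324 = 0.9882 mol·L⁻¹.
Rates in a CSTR are evaluated at the outlet concentration: r_R = 0.634×0.9882^1.5 = 0.6228, r_S = 0.160×0.9882^0.5 = 0.1591.
Fraction of consumed A going to R: r_R/(r_R+r_S) = 0.7966.
C_R = 0.7966·C_{A0}·X = 0.7966×3.05×0.676 = 1.64 mol·L⁻¹; Y_R = C_R/C_{A0} = 0.538.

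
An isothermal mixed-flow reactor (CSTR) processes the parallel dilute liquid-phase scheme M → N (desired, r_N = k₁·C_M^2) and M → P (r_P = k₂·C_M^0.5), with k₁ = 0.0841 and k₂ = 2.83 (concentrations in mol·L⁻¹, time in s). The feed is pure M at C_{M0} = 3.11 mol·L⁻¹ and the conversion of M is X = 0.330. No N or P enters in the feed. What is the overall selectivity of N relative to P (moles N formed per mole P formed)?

Exit C_M = C_{M0}(1−X) = 3.11×0.670 = 2.084 mol·L⁻¹.
In a CSTR the entire volume is at exit conditions, so r_N = 0.0841×2.084^2 = 0.3651 and r_P = 2.83×2.084^0.5 = 4.085.
Overall selectivity = C_N/C_P = r_Nτ/(r_Pτ) = r_N/r_P = 0.0894.

0.0894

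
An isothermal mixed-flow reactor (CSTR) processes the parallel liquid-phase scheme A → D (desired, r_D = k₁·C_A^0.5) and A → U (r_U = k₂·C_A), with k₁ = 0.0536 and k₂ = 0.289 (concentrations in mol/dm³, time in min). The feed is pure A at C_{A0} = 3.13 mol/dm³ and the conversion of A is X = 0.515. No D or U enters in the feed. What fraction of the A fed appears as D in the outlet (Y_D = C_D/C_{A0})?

0.0674

Exit C_A = C_{A0}(1−X) = 3.13×0.485 = 1.518 mol/dm³.
In a CSTR the entire volume is at exit conditions, so r_D = 0.0536×1.518^0.5 = 0.06604 and r_U = 0.289×1.518 = 0.4387.
Fraction of consumed A going to D: r_D/(r_D+r_U) = 0.1308.
C_D = 0.1308·C_{A0}·X = 0.1308×3.13×0.515 = 0.211 mol/dm³; Y_D = C_D/C_{A0} = 0.0674.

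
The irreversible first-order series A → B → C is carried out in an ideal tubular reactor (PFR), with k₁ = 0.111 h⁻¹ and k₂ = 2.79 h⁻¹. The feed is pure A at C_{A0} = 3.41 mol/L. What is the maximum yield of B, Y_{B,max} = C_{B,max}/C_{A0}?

0.0348

Evaluating C_B at τ_opt = ln(k₂/k₁)/(k₂−k₁) gives C_{B,max}/C_{A0} = (k₁/k₂)^[k₂/(k₂−k₁)].
= (0.111/2.79)^(2.79/(2.79−0.111)) = (0.03978)^(1.041) = 0.03481.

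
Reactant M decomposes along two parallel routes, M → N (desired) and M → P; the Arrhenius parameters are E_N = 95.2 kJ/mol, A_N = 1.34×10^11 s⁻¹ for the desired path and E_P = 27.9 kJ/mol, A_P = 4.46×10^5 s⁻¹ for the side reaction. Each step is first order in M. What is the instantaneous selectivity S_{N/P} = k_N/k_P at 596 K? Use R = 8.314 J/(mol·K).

0.380

With equal orders, S_{N/P} = k_N/k_P = (A_N/A_P)·exp[(E_P−E_N)/(RT)].
(E_P−E_N)/(RT) = (27.9−95.2)×10³/(8.314×596) = -67300/4955 = -13.58.
k_N/k_P = (1.34×10^11/4.46×10^5)·exp(-13.58) = 3.004×10^5 × 1.263×10^-6 = 0.380.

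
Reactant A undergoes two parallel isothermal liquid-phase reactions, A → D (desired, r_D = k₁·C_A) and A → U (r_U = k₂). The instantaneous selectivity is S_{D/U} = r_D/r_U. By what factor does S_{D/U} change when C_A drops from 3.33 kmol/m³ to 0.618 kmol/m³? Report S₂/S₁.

0.186

S_{D/U} = (k₁/k₂)·C_A, so S₂/S₁ = (C_{A,2}/C_{A,1}).
= 0.618/3.33 = 0.186.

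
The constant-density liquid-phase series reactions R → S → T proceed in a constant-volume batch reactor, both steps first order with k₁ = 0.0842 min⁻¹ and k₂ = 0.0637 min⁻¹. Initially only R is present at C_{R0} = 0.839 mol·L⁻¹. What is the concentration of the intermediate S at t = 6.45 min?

The intermediate concentration in a first-order A→B→C sequence is C_S = k₁C_{R0}(e^(−k₁t) − e^(−k₂t))/(k₂−k₁).
e^(−k₁t) = e^(−0.0842×6.45) = e^(−0.5431) = 0.5810; e^(−k₂t) = e^(−0.4109) = 0.6631.
C_S = 0.0842×0.839/(0.0637−0.0842) × (0.5810−0.6631) = (-3.446)×(-0.08213) = 0.2830 mol·L⁻¹.

0.283 mol·L⁻¹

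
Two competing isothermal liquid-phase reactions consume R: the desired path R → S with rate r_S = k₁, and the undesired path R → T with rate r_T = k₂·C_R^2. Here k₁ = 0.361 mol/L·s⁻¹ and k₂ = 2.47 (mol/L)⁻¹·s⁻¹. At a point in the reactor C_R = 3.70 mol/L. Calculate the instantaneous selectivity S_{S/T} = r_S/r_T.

0.0107

S_{S/T} = r_S/r_T = (k₁)/(k₂·C_R^2) = (k₁/k₂)·C_R^-2.
= (0.361) / (2.47×3.700^2) = 0.3610/33.81 = 0.0107.
The undesired path is higher order in R, so low C_R (CSTR or dilute feed) favours S.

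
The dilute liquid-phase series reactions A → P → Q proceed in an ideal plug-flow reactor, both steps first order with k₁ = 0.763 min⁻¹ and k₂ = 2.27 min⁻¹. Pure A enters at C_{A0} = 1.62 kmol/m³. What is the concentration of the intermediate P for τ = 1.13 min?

0.283 kmol/m³

For first-order series with pure A initially, C_P(τ) = k₁C_{A0}/(k₂−k₁)·(e^(−k₁τ) − e^(−k₂τ)).
e^(−k₁τ) = e^(−0.763×1.13) = e^(−0.8622) = 0.4222; e^(−k₂τ) = e^(−2.565) = 0.07691.
C_P = 0.763×1.62/(2.27−0.763) × (0.4222−0.07691) = 0.8202×0.3453 = 0.2832 kmol/m³.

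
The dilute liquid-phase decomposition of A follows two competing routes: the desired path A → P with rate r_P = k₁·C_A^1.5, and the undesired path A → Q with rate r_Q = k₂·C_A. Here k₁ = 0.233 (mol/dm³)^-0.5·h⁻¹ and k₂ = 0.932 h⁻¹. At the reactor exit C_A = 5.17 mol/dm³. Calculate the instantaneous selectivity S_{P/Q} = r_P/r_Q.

0.568

S_{P/Q} = r_P/r_Q = (k₁·C_A^1.5)/(k₂·C_A) = (k₁/k₂)·C_A^0.5.
= (0.233×5.170^1.5) / (0.932×5.170) = 2.739/4.818 = 0.568.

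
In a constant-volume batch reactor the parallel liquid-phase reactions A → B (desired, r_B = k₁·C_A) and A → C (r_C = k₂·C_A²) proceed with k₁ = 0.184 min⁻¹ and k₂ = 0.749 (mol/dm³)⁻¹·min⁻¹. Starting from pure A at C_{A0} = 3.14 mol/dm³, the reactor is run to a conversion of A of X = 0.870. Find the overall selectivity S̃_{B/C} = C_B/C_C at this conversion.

0.174

C_A = C_{A0}(1−X) = 0.4082 mol/dm³.
Along a PFR/batch, dC_B/dC_A = −r_B/(r_B+r_C) = −k₁/(k₁+k₂·C_A).
Integrating from C_{A0} to C_A: C_B = (0.184/0.749)·ln[(0.184+0.749·3.14)/(0.184+0.749·0.408)] = 0.2457·ln(2.536/0.4897) = 0.4040 mol/dm³.
C_C = (C_{A0}−C_A)−C_B = 2.328 mol/dm³; S̃_{B/C} = 0.4040/2.328 = 0.174.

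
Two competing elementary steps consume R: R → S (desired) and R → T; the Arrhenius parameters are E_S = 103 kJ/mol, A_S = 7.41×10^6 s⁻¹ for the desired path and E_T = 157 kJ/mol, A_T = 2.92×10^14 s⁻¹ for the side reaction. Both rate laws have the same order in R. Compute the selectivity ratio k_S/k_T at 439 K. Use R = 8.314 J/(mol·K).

k_S/k_T = (A_S/A_T)·exp[−(E_S−E_T)/(RT)] = (A_S/A_T)·exp[(E_T−E_S)/(RT)].
(E_T−E_S)/(RT) = (157−103)×10³/(8.314×439) = 54000/3650 = 14.80.
k_S/k_T = (7.41×10^6/2.92×10^14)·exp(14.80) = 2.538×10^-8 × 2.663×10^6 = 0.0676.

0.0676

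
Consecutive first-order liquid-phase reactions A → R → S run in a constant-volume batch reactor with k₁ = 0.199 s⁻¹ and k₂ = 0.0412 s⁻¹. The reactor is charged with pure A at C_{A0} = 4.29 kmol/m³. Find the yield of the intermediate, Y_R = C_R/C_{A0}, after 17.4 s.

For first-order series with pure A initially, C_R(t) = k₁C_{A0}/(k₂−k₁)·(e^(−k₁t) − e^(−k₂t)).
e^(−k₁t) = e^(−0.199×17.4) = e^(−3.463) = 0.03135; e^(−k₂t) = e^(−0.7169) = 0.4883.
C_R = 0.199×4.29/(0.0412−0.199) × (0.03135−0.4883) = (-5.410)×(-0.4569) = 2.472 kmol/m³.
Y_R = C_R/C_{A0} = 2.472/4.29 = 0.576.

0.576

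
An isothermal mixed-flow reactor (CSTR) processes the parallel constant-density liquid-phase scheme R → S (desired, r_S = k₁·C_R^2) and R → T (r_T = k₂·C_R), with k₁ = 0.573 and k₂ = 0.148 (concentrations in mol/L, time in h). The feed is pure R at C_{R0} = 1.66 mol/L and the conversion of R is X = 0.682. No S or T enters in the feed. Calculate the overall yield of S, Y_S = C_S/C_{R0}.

Exit C_R = C_{R0}(1−X) = 1.66×0.318 = 0.5279 mol/L.
Rates in a CSTR are evaluated at the outlet concentration: r_S = 0.573×0.5279^2 = 0.1597, r_T = 0.148×0.5279 = 0.07813.
Fraction of consumed R going to S: r_S/(r_S+r_T) = 0.6715.
C_S = 0.6715·C_{R0}·X = 0.6715×1.66×0.682 = 0.760 mol/L; Y_S = C_S/C_{R0} = 0.458.

0.458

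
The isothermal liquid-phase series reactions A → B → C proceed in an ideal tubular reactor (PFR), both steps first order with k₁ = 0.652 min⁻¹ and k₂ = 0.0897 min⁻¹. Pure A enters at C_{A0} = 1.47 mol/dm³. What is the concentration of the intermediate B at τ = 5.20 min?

1.01 mol/dm³

For first-order series with pure A initially, C_B(τ) = k₁C_{A0}/(k₂−k₁)·(e^(−k₁τ) − e^(−k₂τ)).
e^(−k₁τ) = e^(−0.652×5.20) = e^(−3.390) = 0.03370; e^(−k₂τ) = e^(−0.4664) = 0.6272.
C_B = 0.652×1.47/(0.0897−0.652) × (0.03370−0.6272) = (-1.704)×(-0.5935) = 1.012 mol/dm³.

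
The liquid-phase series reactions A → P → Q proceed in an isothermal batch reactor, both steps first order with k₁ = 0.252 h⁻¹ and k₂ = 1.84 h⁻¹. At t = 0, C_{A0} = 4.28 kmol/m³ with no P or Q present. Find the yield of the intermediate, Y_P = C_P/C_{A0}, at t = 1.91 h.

Solving the coupled first-order balances gives C_P(t) = [k₁/(k₂−k₁)]·C_{A0}·(e^(−k₁t) − e^(−k₂t)).
e^(−k₁t) = e^(−0.252×1.91) = e^(−0.4813) = 0.6180; e^(−k₂t) = e^(−3.514) = 0.02977.
C_P = 0.252×4.28/(1.84−0.252) × (0.6180−0.02977) = 0.6792×0.5882 = 0.3995 kmol/m³.
Y_P = C_P/C_{A0} = 0.3995/4.28 = 0.0933.

0.0933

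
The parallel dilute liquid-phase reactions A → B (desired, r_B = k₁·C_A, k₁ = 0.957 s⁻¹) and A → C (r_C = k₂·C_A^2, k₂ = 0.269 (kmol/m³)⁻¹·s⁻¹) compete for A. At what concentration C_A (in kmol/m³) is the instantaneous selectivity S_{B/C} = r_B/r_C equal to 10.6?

S_{B/C} = (k₁/k₂)·C_A⁻¹ ⇒ C_A = (S·k₂/k₁)^(-1).
= (10.6×0.269/0.957)^(-1) = (2.980)^(-1) = 0.336 kmol/m³.

0.336 kmol/m³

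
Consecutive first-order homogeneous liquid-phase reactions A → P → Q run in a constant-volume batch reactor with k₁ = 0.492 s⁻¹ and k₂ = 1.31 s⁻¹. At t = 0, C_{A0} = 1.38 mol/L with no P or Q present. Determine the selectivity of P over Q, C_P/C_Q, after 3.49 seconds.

Solving the coupled first-order balances gives C_P(t) = [k₁/(k₂−k₁)]·C_{A0}·(e^(−k₁t) − e^(−k₂t)).
e^(−k₁t) = e^(−0.492×3.49) = e^(−1.717) = 0.1796; e^(−k₂t) = e^(−4.572) = 0.01034.
C_P = 0.492×1.38/(1.31−0.492) × (0.1796−0.01034) = 0.8300×0.1693 = 0.1405 mol/L.
C_A = C_{A0}e^(−k₁t) = 0.2478 mol/L, so C_Q = C_{A0}−C_A−C_P = 0.9917 mol/L; C_P/C_Q = 0.142.

0.142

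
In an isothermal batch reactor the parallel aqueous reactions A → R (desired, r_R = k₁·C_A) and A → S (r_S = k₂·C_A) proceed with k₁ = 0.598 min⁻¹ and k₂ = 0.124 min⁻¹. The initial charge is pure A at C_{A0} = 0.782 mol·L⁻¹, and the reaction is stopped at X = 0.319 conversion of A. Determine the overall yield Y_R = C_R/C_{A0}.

C_A = C_{A0}(1−X) = 0.5325 mol·L⁻¹.
Both paths are first order in A, so the instantaneous fraction to R is constant: dC_R/d(−C_A) = k₁/(k₁+k₂) = 0.8283.
C_R = 0.8283·(C_{A0}−C_A) = 0.8283×0.2495 = 0.207 mol·L⁻¹.
Y_R = C_R/C_{A0} = 0.2066/0.782 = 0.264.

0.264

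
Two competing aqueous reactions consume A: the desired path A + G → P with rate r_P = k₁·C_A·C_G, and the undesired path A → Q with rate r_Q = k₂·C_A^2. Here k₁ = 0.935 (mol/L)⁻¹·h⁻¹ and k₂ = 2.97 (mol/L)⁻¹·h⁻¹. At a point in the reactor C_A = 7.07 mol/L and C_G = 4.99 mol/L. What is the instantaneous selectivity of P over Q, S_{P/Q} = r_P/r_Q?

S_{P/Q} = r_P/r_Q = (k₁·C_A·C_G)/(k₂·C_A^2) = (k₁/k₂)·C_A⁻¹·C_G.
= (0.935×7.070×4.990) / (2.97×7.070^2) = 32.99/148.5 = 0.222.

0.222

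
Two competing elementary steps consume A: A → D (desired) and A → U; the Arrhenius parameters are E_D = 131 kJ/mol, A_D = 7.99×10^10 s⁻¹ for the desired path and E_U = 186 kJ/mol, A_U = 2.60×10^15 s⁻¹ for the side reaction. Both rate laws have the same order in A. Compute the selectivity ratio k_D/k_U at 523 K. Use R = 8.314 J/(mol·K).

9.57

k_D/k_U = (A_D/A_U)·exp[−(E_D−E_U)/(RT)] = (A_D/A_U)·exp[(E_U−E_D)/(RT)].
(E_U−E_D)/(RT) = (186−131)×10³/(8.314×523) = 55000/4348 = 12.65.
k_D/k_U = (7.99×10^10/2.60×10^15)·exp(12.65) = 3.073×10^-5 × 3.114×10^5 = 9.57.
Since E_D < E_U, lowering the temperature improves selectivity toward D.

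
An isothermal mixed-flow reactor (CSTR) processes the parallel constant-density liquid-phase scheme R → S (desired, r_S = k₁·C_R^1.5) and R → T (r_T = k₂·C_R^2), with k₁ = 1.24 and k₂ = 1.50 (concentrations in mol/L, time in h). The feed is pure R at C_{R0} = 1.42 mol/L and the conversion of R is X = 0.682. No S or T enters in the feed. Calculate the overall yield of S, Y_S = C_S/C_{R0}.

0.376

Exit C_R = C_{R0}(1−X) = 1.42×0.318 = 0.4516 mol/L.
A CSTR operates uniformly at the exit composition, giving r_S = 0.3763 and r_T = 0.3059 (each k·C_R^n at C_R = 0.4516).
Fraction of consumed R going to S: r_S/(r_S+r_T) = 0.5516.
C_S = 0.5516·C_{R0}·X = 0.5516×1.42×0.682 = 0.534 mol/L; Y_S = C_S/C_{R0} = 0.376.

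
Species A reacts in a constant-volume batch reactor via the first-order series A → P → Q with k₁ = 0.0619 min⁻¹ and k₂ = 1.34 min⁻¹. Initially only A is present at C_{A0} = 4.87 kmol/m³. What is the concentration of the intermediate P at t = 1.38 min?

For first-order series with pure A initially, C_P(t) = k₁C_{A0}/(k₂−k₁)·(e^(−k₁t) − e^(−k₂t)).
e^(−k₁t) = e^(−0.0619×1.38) = e^(−0.08542) = 0.9181; e^(−k₂t) = e^(−1.849) = 0.1574.
C_P = 0.0619×4.87/(1.34−0.0619) × (0.9181−0.1574) = 0.2359×0.7608 = 0.1794 kmol/m³.

0.179 kmol/m³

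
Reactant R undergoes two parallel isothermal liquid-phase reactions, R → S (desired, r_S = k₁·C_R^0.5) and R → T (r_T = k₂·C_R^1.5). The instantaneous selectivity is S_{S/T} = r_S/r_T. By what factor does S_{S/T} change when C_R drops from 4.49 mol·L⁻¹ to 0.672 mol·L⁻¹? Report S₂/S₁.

6.68

S_{S/T} = (k₁/k₂)·C_R⁻¹, so S₂/S₁ = (C_{R,2}/C_{R,1})⁻¹.
= 4.49/0.672 = 6.68.
Selectivity toward S rises as C_R falls — low-concentration operation is favoured.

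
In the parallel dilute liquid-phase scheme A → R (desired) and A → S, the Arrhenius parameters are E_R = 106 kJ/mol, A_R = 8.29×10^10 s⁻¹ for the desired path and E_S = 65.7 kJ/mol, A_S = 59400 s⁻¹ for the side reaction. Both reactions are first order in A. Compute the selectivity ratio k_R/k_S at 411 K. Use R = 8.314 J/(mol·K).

10.5

With equal orders, S_{R/S} = k_R/k_S = (A_R/A_S)·exp[(E_S−E_R)/(RT)].
(E_S−E_R)/(RT) = (65.7−106)×10³/(8.314×411) = -40300/3417 = -11.79.
k_R/k_S = (8.29×10^10/59400)·exp(-11.79) = 1.396×10^6 × 7.551×10^-6 = 10.5.
Since E_R > E_S, raising the temperature improves selectivity toward R.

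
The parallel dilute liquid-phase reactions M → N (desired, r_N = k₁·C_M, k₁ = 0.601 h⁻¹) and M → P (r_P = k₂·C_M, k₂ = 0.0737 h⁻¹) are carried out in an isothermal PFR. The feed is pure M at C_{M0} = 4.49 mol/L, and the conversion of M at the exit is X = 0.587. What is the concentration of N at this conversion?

C_M = C_{M0}(1−X) = 1.854 mol/L.
Both paths are first order in M, so the instantaneous fraction to N is constant: dC_N/d(−C_M) = k₁/(k₁+k₂) = 0.8908.
C_N = 0.8908·(C_{M0}−C_M) = 0.8908×2.636 = 2.35 mol/L.

2.35 mol/L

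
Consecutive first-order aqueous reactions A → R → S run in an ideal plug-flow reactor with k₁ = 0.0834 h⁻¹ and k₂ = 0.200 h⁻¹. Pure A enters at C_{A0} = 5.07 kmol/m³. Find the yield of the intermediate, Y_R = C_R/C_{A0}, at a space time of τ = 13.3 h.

Solving the coupled first-order balances gives C_R(τ) = [k₁/(k₂−k₁)]·C_{A0}·(e^(−k₁τ) − e^(−k₂τ)).
e^(−k₁τ) = e^(−0.0834×13.3) = e^(−1.109) = 0.3298; e^(−k₂τ) = e^(−2.660) = 0.06995.
C_R = 0.0834×5.07/(0.200−0.0834) × (0.3298−0.06995) = 3.626×0.2599 = 0.9424 kmol/m³.
Y_R = C_R/C_{A0} = 0.9424/5.07 = 0.186.

0.186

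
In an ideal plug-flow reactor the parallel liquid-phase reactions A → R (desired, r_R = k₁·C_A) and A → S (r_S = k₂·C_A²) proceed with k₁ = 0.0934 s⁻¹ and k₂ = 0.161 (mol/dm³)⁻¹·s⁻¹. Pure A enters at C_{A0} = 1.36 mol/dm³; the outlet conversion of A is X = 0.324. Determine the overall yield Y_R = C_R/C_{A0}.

0.110

C_A = C_{A0}(1−X) = 0.9194 mol/dm³.
Along a PFR/batch, dC_R/dC_A = −r_R/(r_R+r_S) = −k₁/(k₁+k₂·C_A).
Integrating from C_{A0} to C_A: C_R = (0.0934/0.161)·ln[(0.0934+0.161·1.36)/(0.0934+0.161·0.919)] = 0.5801·ln(0.3124/0.2414) = 0.1495 mol/dm³.
Y_R = C_R/C_{A0} = 0.1495/1.36 = 0.110.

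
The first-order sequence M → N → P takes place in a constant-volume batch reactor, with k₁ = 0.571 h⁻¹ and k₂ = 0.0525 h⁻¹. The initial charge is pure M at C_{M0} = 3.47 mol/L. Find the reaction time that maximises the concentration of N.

Setting dC_N/dt = 0 gives t_opt = ln(k₂/k₁)/(k₂−k₁).
= ln(0.0525/0.571)/(0.0525−0.571) = ln(0.09194)/-0.5185 = -2.387/-0.5185 = 4.60 h.

4.60 h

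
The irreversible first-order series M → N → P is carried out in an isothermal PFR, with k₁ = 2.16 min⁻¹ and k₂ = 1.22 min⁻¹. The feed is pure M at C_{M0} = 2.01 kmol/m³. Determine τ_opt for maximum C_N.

0.608 min

Setting dC_N/dτ = 0 gives τ_opt = ln(k₂/k₁)/(k₂−k₁).
= ln(1.22/2.16)/(1.22−2.16) = ln(0.5648)/-0.9400 = -0.5713/-0.9400 = 0.608 min.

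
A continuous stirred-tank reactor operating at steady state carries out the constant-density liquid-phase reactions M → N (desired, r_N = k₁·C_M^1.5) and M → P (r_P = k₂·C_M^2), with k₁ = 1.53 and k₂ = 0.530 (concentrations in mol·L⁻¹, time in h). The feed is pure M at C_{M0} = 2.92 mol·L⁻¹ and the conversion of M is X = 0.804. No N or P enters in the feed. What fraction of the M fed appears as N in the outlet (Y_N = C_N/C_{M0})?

0.637

Exit C_M = C_{M0}(1−X) = 2.92×0.196 = 0.5723 mol·L⁻¹.
Rates in a CSTR are evaluated at the outlet concentration: r_N = 1.53×0.5723^1.5 = 0.6624, r_P = 0.530×0.5723^2 = 0.1736.
Fraction of consumed M going to N: r_N/(r_N+r_P) = 0.7924.
C_N = 0.7924·C_{M0}·X = 0.7924×2.92×0.804 = 1.86 mol·L⁻¹; Y_N = C_N/C_{M0} = 0.637.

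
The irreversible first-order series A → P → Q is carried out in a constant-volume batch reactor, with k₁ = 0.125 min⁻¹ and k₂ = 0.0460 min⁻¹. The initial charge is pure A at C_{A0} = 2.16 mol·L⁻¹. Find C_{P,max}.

Evaluating C_P at t_opt = ln(k₂/k₁)/(k₂−k₁) gives C_{P,max}/C_{A0} = (k₁/k₂)^[k₂/(k₂−k₁)].
= (0.125/0.0460)^(0.0460/(0.0460−0.125)) = (2.717)^(-0.5823) = 0.5587.
C_{P,max} = 0.5587×2.16 = 1.21 mol·L⁻¹.

1.21 mol·L⁻¹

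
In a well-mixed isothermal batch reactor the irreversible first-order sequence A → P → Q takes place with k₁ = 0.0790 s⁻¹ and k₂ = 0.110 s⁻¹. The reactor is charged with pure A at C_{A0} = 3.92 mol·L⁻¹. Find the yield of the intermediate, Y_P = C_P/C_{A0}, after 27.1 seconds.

The intermediate concentration in a first-order A→B→C sequence is C_P = k₁C_{A0}(e^(−k₁t) − e^(−k₂t))/(k₂−k₁).
e^(−k₁t) = e^(−0.0790×27.1) = e^(−2.141) = 0.1175; e^(−k₂t) = e^(−2.981) = 0.05074.
C_P = 0.0790×3.92/(0.110−0.0790) × (0.1175−0.05074) = 9.990×0.06681 = 0.6674 mol·L⁻¹.
Y_P = C_P/C_{A0} = 0.6674/3.92 = 0.170.

0.170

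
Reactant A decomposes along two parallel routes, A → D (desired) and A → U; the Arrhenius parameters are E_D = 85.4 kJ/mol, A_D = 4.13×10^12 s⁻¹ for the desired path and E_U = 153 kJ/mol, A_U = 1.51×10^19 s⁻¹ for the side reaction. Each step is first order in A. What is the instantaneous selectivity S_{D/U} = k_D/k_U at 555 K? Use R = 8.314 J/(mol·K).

With equal orders, S_{D/U} = k_D/k_U = (A_D/A_U)·exp[(E_U−E_D)/(RT)].
(E_U−E_D)/(RT) = (153−85.4)×10³/(8.314×555) = 67600/4614 = 14.65.
k_D/k_U = (4.13×10^12/1.51×10^19)·exp(14.65) = 2.735×10^-7 × 2.304×10^6 = 0.630.
Since E_D < E_U, lowering the temperature improves selectivity toward D.

0.630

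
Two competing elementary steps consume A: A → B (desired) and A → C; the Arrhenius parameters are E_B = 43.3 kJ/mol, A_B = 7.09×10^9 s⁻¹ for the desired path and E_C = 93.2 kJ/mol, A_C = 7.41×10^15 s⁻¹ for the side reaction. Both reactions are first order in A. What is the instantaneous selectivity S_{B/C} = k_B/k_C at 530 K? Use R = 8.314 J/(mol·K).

0.0792

Since both paths have the same order in A, the concentration cancels and S_{B/C} = k_B/k_C = (A_B/A_C)·exp[(E_C−E_B)/(RT)].
(E_C−E_B)/(RT) = (93.2−43.3)×10³/(8.314×530) = 49900/4406 = 11.32.
k_B/k_C = (7.09×10^9/7.41×10^15)·exp(11.32) = 9.568×10^-7 × 82817 = 0.0792.
Since E_B < E_C, lowering the temperature improves selectivity toward B.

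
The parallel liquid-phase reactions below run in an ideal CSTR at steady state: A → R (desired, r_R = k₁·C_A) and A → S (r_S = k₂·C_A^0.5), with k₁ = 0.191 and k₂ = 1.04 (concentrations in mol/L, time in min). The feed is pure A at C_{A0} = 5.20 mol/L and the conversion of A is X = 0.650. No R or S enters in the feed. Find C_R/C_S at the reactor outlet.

0.248

Exit C_A = C_{A0}(1−X) = 5.20×0.350 = 1.820 mol/L.
Rates in a CSTR are evaluated at the outlet concentration: r_R = 0.191×1.820 = 0.3476, r_S = 1.04×1.820^0.5 = 1.403.
Overall selectivity = C_R/C_S = r_Rτ/(r_Sτ) = r_R/r_S = 0.248.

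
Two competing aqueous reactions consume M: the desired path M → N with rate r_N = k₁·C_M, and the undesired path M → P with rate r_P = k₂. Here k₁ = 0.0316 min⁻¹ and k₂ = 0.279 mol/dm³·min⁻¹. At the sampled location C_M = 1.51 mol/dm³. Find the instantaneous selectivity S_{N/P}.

0.171

S_{N/P} = r_N/r_P = (k₁·C_M)/(k₂) = (k₁/k₂)·C_M.
= (0.0316×1.510) / (0.279) = 0.04772/0.2790 = 0.171.
Since the desired path is higher order in M, keeping C_M high (PFR or concentrated feed) favours N.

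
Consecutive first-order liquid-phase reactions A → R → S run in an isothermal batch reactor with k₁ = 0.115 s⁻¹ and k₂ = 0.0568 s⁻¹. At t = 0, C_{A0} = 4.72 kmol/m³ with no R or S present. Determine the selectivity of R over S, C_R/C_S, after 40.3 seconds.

0.224

The intermediate concentration in a first-order A→B→C sequence is C_R = k₁C_{A0}(e^(−k₁t) − e^(−k₂t))/(k₂−k₁).
e^(−k₁t) = e^(−0.115×40.3) = e^(−4.635) = 0.009711; e^(−k₂t) = e^(−2.289) = 0.1014.
C_R = 0.115×4.72/(0.0568−0.115) × (0.009711−0.1014) = (-9.326)×(-0.09165) = 0.8548 kmol/m³.
C_A = C_{A0}e^(−k₁t) = 0.04584 kmol/m³, so C_S = C_{A0}−C_A−C_R = 3.819 kmol/m³; C_R/C_S = 0.224.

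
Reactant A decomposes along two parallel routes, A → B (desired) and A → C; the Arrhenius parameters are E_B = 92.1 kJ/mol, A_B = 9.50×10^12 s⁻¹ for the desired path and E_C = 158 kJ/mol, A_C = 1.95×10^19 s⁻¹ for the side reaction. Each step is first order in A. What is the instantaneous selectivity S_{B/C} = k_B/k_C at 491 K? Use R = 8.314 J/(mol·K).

k_B/k_C = (A_B/A_C)·exp[−(E_B−E_C)/(RT)] = (A_B/A_C)·exp[(E_C−E_B)/(RT)].
(E_C−E_B)/(RT) = (158−92.1)×10³/(8.314×491) = 65900/4082 = 16.14.
k_B/k_C = (9.50×10^12/1.95×10^19)·exp(16.14) = 4.872×10^-7 × 1.026×10^7 = 5.00.
Since E_B < E_C, lowering the temperature improves selectivity toward B.

5.00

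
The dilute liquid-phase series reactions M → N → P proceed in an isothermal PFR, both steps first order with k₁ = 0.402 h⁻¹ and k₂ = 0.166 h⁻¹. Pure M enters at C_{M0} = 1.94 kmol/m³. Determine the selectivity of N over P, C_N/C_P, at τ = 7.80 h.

0.696

Solving the coupled first-order balances gives C_N(τ) = [k₁/(k₂−k₁)]·C_{M0}·(e^(−k₁τ) − e^(−k₂τ)).
e^(−k₁τ) = e^(−0.402×7.80) = e^(−3.136) = 0.04347; e^(−k₂τ) = e^(−1.295) = 0.2740.
C_N = 0.402×1.94/(0.166−0.402) × (0.04347−0.2740) = (-3.305)×(-0.2305) = 0.7616 kmol/m³.
C_M = C_{M0}e^(−k₁τ) = 0.08434 kmol/m³, so C_P = C_{M0}−C_M−C_N = 1.094 kmol/m³; C_N/C_P = 0.696.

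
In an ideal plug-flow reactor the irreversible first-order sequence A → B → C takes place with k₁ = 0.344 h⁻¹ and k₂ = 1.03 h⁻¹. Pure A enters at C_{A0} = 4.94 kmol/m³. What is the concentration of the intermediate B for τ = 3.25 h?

For first-order series with pure A initially, C_B(τ) = k₁C_{A0}/(k₂−k₁)·(e^(−k₁τ) − e^(−k₂τ)).
e^(−k₁τ) = e^(−0.344×3.25) = e^(−1.118) = 0.3269; e^(−k₂τ) = e^(−3.348) = 0.03517.
C_B = 0.344×4.94/(1.03−0.344) × (0.3269−0.03517) = 2.477×0.2918 = 0.7228 kmol/m³.

0.723 kmol/m³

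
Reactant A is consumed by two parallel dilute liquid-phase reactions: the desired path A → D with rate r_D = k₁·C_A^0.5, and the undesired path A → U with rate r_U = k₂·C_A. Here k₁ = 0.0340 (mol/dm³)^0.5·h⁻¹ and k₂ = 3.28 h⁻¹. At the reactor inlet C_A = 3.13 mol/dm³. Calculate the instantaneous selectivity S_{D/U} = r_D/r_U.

0.00586

S_{D/U} = r_D/r_U = (k₁·C_A^0.5)/(k₂·C_A) = (k₁/k₂)·C_A^-0.5.
= (0.0340×3.130^0.5) / (3.28×3.130) = 0.06015/10.27 = 0.00586.
The undesired path is higher order in A, so low C_A (CSTR or dilute feed) favours D.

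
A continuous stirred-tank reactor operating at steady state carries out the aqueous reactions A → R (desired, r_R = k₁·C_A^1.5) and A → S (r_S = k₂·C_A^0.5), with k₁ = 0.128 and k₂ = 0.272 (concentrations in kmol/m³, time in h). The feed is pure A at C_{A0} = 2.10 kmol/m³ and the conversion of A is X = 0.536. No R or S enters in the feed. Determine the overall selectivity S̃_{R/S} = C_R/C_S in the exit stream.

0.459

Exit C_A = C_{A0}(1−X) = 2.10×0.464 = 0.9744 kmol/m³.
Rates in a CSTR are evaluated at the outlet concentration: r_R = 0.128×0.9744^1.5 = 0.1231, r_S = 0.272×0.9744^0.5 = 0.2685.
Overall selectivity = C_R/C_S = r_Rτ/(r_Sτ) = r_R/r_S = 0.459.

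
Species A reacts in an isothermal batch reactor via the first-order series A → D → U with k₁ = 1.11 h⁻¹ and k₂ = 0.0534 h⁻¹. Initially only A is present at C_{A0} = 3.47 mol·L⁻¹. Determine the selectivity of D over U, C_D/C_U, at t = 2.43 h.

10.6

The intermediate concentration in a first-order A→B→C sequence is C_D = k₁C_{A0}(e^(−k₁t) − e^(−k₂t))/(k₂−k₁).
e^(−k₁t) = e^(−1.11×2.43) = e^(−2.697) = 0.06739; e^(−k₂t) = e^(−0.1298) = 0.8783.
C_D = 1.11×3.47/(0.0534−1.11) × (0.06739−0.8783) = (-3.645)×(-0.8109) = 2.956 mol·L⁻¹.
C_A = C_{A0}e^(−k₁t) = 0.2338 mol·L⁻¹, so C_U = C_{A0}−C_A−C_D = 0.2801 mol·L⁻¹; C_D/C_U = 10.6.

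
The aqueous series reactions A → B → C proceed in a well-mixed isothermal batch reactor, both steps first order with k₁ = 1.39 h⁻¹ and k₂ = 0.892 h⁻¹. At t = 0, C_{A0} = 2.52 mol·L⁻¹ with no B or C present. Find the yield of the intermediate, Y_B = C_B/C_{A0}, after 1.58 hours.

0.371

Solving the coupled first-order balances gives C_B(t) = [k₁/(k₂−k₁)]·C_{A0}·(e^(−k₁t) − e^(−k₂t)).
e^(−k₁t) = e^(−1.39×1.58) = e^(−2.196) = 0.1112; e^(−k₂t) = e^(−1.409) = 0.2443.
C_B = 1.39×2.52/(0.892−1.39) × (0.1112−0.2443) = (-7.034)×(-0.1331) = 0.9360 mol·L⁻¹.
Y_B = C_B/C_{A0} = 0.9360/2.52 = 0.371.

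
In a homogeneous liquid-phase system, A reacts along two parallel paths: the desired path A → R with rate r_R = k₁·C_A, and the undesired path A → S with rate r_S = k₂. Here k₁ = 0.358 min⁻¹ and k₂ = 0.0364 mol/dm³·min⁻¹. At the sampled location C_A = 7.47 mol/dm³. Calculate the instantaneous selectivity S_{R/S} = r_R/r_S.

73.5

S_{R/S} = r_R/r_S = (k₁·C_A)/(k₂) = (k₁/k₂)·C_A.
= (0.358×7.470) / (0.0364) = 2.674/0.03640 = 73.5.
Since the desired path is higher order in A, keeping C_A high (PFR or concentrated feed) favours R.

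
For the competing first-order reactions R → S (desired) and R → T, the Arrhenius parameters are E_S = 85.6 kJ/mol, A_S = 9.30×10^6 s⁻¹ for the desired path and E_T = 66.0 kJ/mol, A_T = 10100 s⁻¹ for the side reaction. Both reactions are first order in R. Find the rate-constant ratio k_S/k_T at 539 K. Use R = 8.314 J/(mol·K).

k_S/k_T = (A_S/A_T)·exp[−(E_S−E_T)/(RT)] = (A_S/A_T)·exp[(E_T−E_S)/(RT)].
(E_T−E_S)/(RT) = (66.0−85.6)×10³/(8.314×539) = -19600/4481 = -4.374.
k_S/k_T = (9.30×10^6/10100)·exp(-4.374) = 920.8 × 0.01260 = 11.6.
Since E_S > E_T, raising the temperature improves selectivity toward S.

11.6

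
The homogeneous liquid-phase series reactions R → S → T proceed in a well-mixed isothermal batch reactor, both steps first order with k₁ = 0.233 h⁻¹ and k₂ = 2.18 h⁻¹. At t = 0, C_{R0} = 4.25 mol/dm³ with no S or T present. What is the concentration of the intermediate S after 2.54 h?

0.279 mol/dm³

Solving the coupled first-order balances gives C_S(t) = [k₁/(k₂−k₁)]·C_{R0}·(e^(−k₁t) − e^(−k₂t)).
e^(−k₁t) = e^(−0.233×2.54) = e^(−0.5918) = 0.5533; e^(−k₂t) = e^(−5.537) = 0.003938.
C_S = 0.233×4.25/(2.18−0.233) × (0.5533−0.003938) = 0.5086×0.5494 = 0.2794 mol/dm³.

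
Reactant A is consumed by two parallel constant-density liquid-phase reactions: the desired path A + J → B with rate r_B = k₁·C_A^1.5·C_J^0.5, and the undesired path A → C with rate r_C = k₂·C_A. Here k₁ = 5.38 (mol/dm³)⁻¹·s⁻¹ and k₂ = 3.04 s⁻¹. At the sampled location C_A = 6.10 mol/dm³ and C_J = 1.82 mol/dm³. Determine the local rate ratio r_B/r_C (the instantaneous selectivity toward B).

5.90

S_{B/C} = r_B/r_C = (k₁·C_A^1.5·C_J^0.5)/(k₂·C_A) = (k₁/k₂)·C_A^0.5·C_J^0.5.
= (5.38×6.100^1.5×1.820^0.5) / (3.04×6.100) = 109.3/18.54 = 5.90.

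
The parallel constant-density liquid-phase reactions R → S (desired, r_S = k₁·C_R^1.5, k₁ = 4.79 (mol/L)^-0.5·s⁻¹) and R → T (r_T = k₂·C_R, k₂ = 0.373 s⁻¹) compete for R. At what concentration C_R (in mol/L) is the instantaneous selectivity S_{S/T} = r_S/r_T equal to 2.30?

S_{S/T} = (k₁/k₂)·C_R^0.5 ⇒ C_R = (S·k₂/k₁)^(2).
= (2.30×0.373/4.79)^(2) = (0.1791)^(2) = 0.0321 mol/L.

0.0321 mol/L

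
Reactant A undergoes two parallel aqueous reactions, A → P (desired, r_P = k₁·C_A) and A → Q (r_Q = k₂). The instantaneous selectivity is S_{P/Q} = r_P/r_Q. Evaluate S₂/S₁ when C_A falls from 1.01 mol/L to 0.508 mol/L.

S_{P/Q} = (k₁/k₂)·C_A, so S₂/S₁ = (C_{A,2}/C_{A,1}).
= 0.508/1.01 = 0.503.
Selectivity toward P falls as C_A falls — high-concentration operation is favoured.

0.503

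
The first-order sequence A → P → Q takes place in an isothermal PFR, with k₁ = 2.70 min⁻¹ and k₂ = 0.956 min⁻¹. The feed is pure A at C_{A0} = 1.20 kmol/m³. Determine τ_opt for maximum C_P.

Setting dC_P/dτ = 0 gives τ_opt = ln(k₂/k₁)/(k₂−k₁).
= ln(0.956/2.70)/(0.956−2.70) = ln(0.3541)/-1.744 = -1.038/-1.744 = 0.595 min.

0.595 min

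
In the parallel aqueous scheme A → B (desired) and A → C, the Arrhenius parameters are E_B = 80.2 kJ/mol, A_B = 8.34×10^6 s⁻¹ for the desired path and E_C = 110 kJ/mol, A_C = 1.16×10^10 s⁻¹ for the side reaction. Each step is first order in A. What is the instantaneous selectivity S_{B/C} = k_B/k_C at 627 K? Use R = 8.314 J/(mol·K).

0.218

Since both paths have the same order in A, the concentration cancels and S_{B/C} = k_B/k_C = (A_B/A_C)·exp[(E_C−E_B)/(RT)].
(E_C−E_B)/(RT) = (110−80.2)×10³/(8.314×627) = 29800/5213 = 5.717.
k_B/k_C = (8.34×10^6/1.16×10^10)·exp(5.717) = 7.190×10^-4 × 303.9 = 0.218.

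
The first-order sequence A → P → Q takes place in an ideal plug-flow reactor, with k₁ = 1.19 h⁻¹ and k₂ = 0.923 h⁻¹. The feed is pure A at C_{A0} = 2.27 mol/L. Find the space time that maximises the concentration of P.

The intermediate peaks when r₁ = r₂, i.e. k₁e^(−k₁τ) = k₂e^(−k₂τ), giving τ_opt = ln(k₂/k₁)/(k₂−k₁).
= ln(0.923/1.19)/(0.923−1.19) = ln(0.7756)/-0.2670 = -0.2541/-0.2670 = 0.952 h.

0.952 h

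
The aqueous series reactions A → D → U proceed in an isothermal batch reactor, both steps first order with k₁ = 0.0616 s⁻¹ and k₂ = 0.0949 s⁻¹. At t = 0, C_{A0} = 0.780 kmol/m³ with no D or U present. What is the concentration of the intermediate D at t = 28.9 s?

0.150 kmol/m³

The intermediate concentration in a first-order A→B→C sequence is C_D = k₁C_{A0}(e^(−k₁t) − e^(−k₂t))/(k₂−k₁).
e^(−k₁t) = e^(−0.0616×28.9) = e^(−1.780) = 0.1686; e^(−k₂t) = e^(−2.743) = 0.06440.
C_D = 0.0616×0.780/(0.0949−0.0616) × (0.1686−0.06440) = 1.443×0.1042 = 0.1503 kmol/m³.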